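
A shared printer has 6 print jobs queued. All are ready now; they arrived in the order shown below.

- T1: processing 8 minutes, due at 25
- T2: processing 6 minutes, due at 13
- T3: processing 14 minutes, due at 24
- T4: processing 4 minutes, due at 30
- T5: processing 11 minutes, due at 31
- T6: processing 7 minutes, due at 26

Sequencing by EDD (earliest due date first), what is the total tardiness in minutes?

40

EDD (increasing due date): T2 T3 T1 T6 T4 T5.
T2: 0→6, due 13, tardiness 0
T3: 6→20, due 24, tardiness 0
T1: 20→28, due 25, tardiness 3
T6: 28→35, due 26, tardiness 9
T4: 35→39, due 30, tardiness 9
T5: 39→50, due 31, tardiness 19
Sum = 0+0+3+9+9+19 = 40.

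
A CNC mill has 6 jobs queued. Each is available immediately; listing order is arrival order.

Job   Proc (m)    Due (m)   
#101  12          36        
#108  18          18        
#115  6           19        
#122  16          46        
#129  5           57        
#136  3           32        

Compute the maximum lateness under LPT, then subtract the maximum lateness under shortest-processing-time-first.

LPT (decreasing processing time): #108 #122 #101 #115 #129 #136.
#108: 0→18, due 18, lateness 0
#122: 18→34, due 46, lateness -12
#101: 34→46, due 36, lateness 10
#115: 46→52, due 19, lateness 33
#129: 52→57, due 57, lateness 0
#136: 57→60, due 32, lateness 28
Maximum = 33.
SPT (increasing processing time): #136 #129 #115 #101 #122 #108.
#136: 0→3, due 32, lateness -29
#129: 3→8, due 57, lateness -49
#115: 8→14, due 19, lateness -5
#101: 14→26, due 36, lateness -10
#122: 26→42, due 46, lateness -4
#108: 42→60, due 18, lateness 42
Maximum = 42.
Difference = 33 − 42 = -9.

-9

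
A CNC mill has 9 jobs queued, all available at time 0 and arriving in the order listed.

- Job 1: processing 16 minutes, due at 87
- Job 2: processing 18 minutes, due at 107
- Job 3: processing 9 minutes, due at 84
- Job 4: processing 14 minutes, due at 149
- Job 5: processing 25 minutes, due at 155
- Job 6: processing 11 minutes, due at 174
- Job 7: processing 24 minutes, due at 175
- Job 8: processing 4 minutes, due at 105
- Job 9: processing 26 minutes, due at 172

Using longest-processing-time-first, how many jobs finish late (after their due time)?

3

LPT (decreasing processing time): Job 9 Job 5 Job 7 Job 2 Job 1 Job 4 Job 6 Job 3 Job 8.
Job 9: 0→26, due 172, tardiness 0
Job 5: 26→51, due 155, tardiness 0
Job 7: 51→75, due 175, tardiness 0
Job 2: 75→93, due 107, tardiness 0
Job 1: 93→109, due 87, tardiness 22
Job 4: 109→123, due 149, tardiness 0
Job 6: 123→134, due 174, tardiness 0
Job 3: 134→143, due 84, tardiness 59
Job 8: 143→147, due 105, tardiness 42
Late jobs: 3.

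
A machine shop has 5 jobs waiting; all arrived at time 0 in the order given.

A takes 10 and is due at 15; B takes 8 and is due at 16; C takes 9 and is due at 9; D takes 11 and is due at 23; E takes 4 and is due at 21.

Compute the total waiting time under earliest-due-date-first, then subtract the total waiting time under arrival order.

EDD (increasing due date): C A B E D.
C: waits 0, runs 0→9
A: waits 9, runs 9→19
B: waits 19, runs 19→27
E: waits 27, runs 27→31
D: waits 31, runs 31→42
Sum = 0+9+19+27+31 = 86.
FIFO (arrival order): A B C D E.
A: waits 0, runs 0→10
B: waits 10, runs 10→18
C: waits 18, runs 18→27
D: waits 27, runs 27→38
E: waits 38, runs 38→42
Sum = 0+10+18+27+38 = 93.
Difference = 86 − 93 = -7.

-7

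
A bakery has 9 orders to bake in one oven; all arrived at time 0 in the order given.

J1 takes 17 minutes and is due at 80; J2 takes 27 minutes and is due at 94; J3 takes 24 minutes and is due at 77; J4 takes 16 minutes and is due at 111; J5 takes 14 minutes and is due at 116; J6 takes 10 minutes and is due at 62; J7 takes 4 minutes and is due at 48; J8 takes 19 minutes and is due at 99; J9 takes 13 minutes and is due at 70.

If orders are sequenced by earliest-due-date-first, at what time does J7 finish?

4

EDD (increasing due date): J7 J6 J9 J3 J1 J2 J8 J4 J5.
J7: 0→4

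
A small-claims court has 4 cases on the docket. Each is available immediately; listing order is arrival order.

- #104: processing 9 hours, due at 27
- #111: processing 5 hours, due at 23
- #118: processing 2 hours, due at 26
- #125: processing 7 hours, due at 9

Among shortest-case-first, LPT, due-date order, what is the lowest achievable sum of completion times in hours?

SPT (increasing processing time): #118 #111 #125 #104.
#118: 0→2
#111: 2→7
#125: 7→14
#104: 14→23
Sum = 2+7+14+23 = 46.
LPT (decreasing processing time): #104 #125 #111 #118.
#104: 0→9
#125: 9→16
#111: 16→21
#118: 21→23
Sum = 9+16+21+23 = 69.
EDD (increasing due date): #125 #111 #118 #104.
#125: 0→7
#111: 7→12
#118: 12→14
#104: 14→23
Sum = 7+12+14+23 = 56.
SPT 46, LPT 69, EDD 56 → minimum 46.

46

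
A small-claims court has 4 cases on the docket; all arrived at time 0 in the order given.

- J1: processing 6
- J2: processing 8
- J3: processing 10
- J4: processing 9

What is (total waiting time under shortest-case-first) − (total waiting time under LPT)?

SPT (increasing processing time): J1 J2 J4 J3.
J1: waits 0, runs 0→6
J2: waits 6, runs 6→14
J4: waits 14, runs 14→23
J3: waits 23, runs 23→33
Sum = 0+6+14+23 = 43.
LPT (decreasing processing time): J3 J4 J2 J1.
J3: waits 0, runs 0→10
J4: waits 10, runs 10→19
J2: waits 19, runs 19→27
J1: waits 27, runs 27→33
Sum = 0+10+19+27 = 56.
Difference = 43 − 56 = -13.

-13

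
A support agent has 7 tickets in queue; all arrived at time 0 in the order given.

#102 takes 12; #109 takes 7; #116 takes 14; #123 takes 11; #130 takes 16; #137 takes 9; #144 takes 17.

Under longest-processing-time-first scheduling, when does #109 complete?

86

LPT (decreasing processing time): #144 #130 #116 #102 #123 #137 #109.
#144: 0→17
#130: 17→33
#116: 33→47
#102: 47→59
#123: 59→70
#137: 70→79
#109: 79→86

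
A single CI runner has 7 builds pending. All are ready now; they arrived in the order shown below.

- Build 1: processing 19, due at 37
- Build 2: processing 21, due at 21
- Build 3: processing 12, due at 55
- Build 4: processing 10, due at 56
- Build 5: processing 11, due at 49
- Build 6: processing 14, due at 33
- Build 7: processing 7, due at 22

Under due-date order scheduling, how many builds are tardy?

EDD (increasing due date): Build 2 Build 7 Build 6 Build 1 Build 5 Build 3 Build 4.
Build 2: 0→21, due 21, tardiness 0
Build 7: 21→28, due 22, tardiness 6
Build 6: 28→42, due 33, tardiness 9
Build 1: 42→61, due 37, tardiness 24
Build 5: 61→72, due 49, tardiness 23
Build 3: 72→84, due 55, tardiness 29
Build 4: 84→94, due 56, tardiness 38
Late builds: 6.

6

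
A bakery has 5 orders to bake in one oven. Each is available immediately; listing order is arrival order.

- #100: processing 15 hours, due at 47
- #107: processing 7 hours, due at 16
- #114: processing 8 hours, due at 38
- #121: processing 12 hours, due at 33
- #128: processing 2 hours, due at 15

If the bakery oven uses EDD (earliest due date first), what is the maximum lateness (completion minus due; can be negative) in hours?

EDD (increasing due date): #128 #107 #121 #114 #100.
#128: 0→2, due 15, lateness -13
#107: 2→9, due 16, lateness -7
#121: 9→21, due 33, lateness -12
#114: 21→29, due 38, lateness -9
#100: 29→44, due 47, lateness -3
Maximum = -3.

-3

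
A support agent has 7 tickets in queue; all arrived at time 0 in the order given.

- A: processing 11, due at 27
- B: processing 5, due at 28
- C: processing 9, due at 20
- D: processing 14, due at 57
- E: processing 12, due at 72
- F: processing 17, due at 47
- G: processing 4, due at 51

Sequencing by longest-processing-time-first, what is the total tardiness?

LPT (decreasing processing time): F D E A C B G.
F: 0→17, due 47, tardiness 0
D: 17→31, due 57, tardiness 0
E: 31→43, due 72, tardiness 0
A: 43→54, due 27, tardiness 27
C: 54→63, due 20, tardiness 43
B: 63→68, due 28, tardiness 40
G: 68→72, due 51, tardiness 21
Sum = 0+0+0+27+43+40+21 = 131.

131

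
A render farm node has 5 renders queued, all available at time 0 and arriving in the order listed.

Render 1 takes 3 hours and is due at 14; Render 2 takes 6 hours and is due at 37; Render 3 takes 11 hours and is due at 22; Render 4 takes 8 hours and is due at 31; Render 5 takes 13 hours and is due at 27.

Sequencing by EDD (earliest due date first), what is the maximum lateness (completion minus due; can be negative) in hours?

4

EDD (increasing due date): Render 1 Render 3 Render 5 Render 4 Render 2.
Render 1: 0→3, due 14, lateness -11
Render 3: 3→14, due 22, lateness -8
Render 5: 14→27, due 27, lateness 0
Render 4: 27→35, due 31, lateness 4
Render 2: 35→41, due 37, lateness 4
Maximum = 4.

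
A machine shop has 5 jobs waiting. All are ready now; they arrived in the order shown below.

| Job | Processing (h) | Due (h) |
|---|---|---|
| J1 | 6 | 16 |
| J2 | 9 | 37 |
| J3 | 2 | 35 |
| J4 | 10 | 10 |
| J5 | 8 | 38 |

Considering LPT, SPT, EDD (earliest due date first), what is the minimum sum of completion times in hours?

86

LPT (decreasing processing time): J4 J2 J5 J1 J3.
J4: 0→10
J2: 10→19
J5: 19→27
J1: 27→33
J3: 33→35
Sum = 10+19+27+33+35 = 124.
SPT (increasing processing time): J3 J1 J5 J2 J4.
J3: 0→2
J1: 2→8
J5: 8→16
J2: 16→25
J4: 25→35
Sum = 2+8+16+25+35 = 86.
EDD (increasing due date): J4 J1 J3 J2 J5.
J4: 0→10
J1: 10→16
J3: 16→18
J2: 18→27
J5: 27→35
Sum = 10+16+18+27+35 = 106.
LPT 124, SPT 86, EDD 106 → minimum 86.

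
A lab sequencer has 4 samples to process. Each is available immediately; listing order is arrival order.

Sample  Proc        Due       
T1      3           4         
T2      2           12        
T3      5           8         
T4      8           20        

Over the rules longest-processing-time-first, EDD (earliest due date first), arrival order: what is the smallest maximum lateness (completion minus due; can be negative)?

LPT (decreasing processing time): T4 T3 T1 T2.
T4: 0→8, due 20, lateness -12
T3: 8→13, due 8, lateness 5
T1: 13→16, due 4, lateness 12
T2: 16→18, due 12, lateness 6
Maximum = 12.
EDD (increasing due date): T1 T3 T2 T4.
T1: 0→3, due 4, lateness -1
T3: 3→8, due 8, lateness 0
T2: 8→10, due 12, lateness -2
T4: 10→18, due 20, lateness -2
Maximum = 0.
FIFO (arrival order): T1 T2 T3 T4.
T1: 0→3, due 4, lateness -1
T2: 3→5, due 12, lateness -7
T3: 5→10, due 8, lateness 2
T4: 10→18, due 20, lateness -2
Maximum = 2.
LPT 12, EDD 0, FIFO 2 → minimum 0.

0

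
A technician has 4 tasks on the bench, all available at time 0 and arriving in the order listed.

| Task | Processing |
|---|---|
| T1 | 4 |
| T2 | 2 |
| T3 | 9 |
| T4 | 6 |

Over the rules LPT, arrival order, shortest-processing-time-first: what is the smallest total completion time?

41

LPT (decreasing processing time): T3 T4 T1 T2.
T3: 0→9
T4: 9→15
T1: 15→19
T2: 19→21
Sum = 9+15+19+21 = 64.
FIFO (arrival order): T1 T2 T3 T4.
T1: 0→4
T2: 4→6
T3: 6→15
T4: 15→21
Sum = 4+6+15+21 = 46.
SPT (increasing processing time): T2 T1 T4 T3.
T2: 0→2
T1: 2→6
T4: 6→12
T3: 12→21
Sum = 2+6+12+21 = 41.
LPT 64, FIFO 46, SPT 41 → minimum 41.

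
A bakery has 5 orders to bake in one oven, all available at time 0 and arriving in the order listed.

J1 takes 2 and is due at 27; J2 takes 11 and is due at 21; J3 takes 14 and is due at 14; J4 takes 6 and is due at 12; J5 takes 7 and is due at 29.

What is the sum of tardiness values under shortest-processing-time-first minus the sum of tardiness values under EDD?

SPT (increasing processing time): J1 J4 J5 J2 J3.
J1: 0→2, due 27, tardiness 0
J4: 2→8, due 12, tardiness 0
J5: 8→15, due 29, tardiness 0
J2: 15→26, due 21, tardiness 5
J3: 26→40, due 14, tardiness 26
Sum = 0+0+0+5+26 = 31.
EDD (increasing due date): J4 J3 J2 J1 J5.
J4: 0→6, due 12, tardiness 0
J3: 6→20, due 14, tardiness 6
J2: 20→31, due 21, tardiness 10
J1: 31→33, due 27, tardiness 6
J5: 33→40, due 29, tardiness 11
Sum = 0+6+10+6+11 = 33.
Difference = 31 − 33 = -2.

-2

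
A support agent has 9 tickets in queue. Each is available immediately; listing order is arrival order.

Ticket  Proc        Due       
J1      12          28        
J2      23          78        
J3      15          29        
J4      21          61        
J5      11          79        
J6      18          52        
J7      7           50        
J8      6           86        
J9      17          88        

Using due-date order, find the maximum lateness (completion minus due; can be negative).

42

EDD (increasing due date): J1 J3 J7 J6 J4 J2 J5 J8 J9.
J1: 0→12, due 28, lateness -16
J3: 12→27, due 29, lateness -2
J7: 27→34, due 50, lateness -16
J6: 34→52, due 52, lateness 0
J4: 52→73, due 61, lateness 12
J2: 73→96, due 78, lateness 18
J5: 96→107, due 79, lateness 28
J8: 107→113, due 86, lateness 27
J9: 113→130, due 88, lateness 42
Maximum = 42.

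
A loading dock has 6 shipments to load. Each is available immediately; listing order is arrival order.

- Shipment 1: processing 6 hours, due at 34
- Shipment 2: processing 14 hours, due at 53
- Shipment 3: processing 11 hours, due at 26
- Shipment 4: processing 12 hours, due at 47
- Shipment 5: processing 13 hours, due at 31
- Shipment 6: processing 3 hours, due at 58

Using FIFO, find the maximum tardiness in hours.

FIFO (arrival order): Shipment 1 Shipment 2 Shipment 3 Shipment 4 Shipment 5 Shipment 6.
Shipment 1: 0→6, due 34, tardiness 0
Shipment 2: 6→20, due 53, tardiness 0
Shipment 3: 20→31, due 26, tardiness 5
Shipment 4: 31→43, due 47, tardiness 0
Shipment 5: 43→56, due 31, tardiness 25
Shipment 6: 56→59, due 58, tardiness 1
Maximum = 25.

25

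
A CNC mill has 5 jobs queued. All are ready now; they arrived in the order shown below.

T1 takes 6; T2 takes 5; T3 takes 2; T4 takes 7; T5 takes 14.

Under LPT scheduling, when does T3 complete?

34

LPT (decreasing processing time): T5 T4 T1 T2 T3.
T5: 0→14
T4: 14→21
T1: 21→27
T2: 27→32
T3: 32→34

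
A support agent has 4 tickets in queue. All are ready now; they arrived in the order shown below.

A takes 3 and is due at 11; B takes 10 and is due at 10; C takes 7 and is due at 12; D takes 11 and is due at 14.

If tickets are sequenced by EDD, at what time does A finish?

EDD (increasing due date): B A C D.
B: 0→10
A: 10→13

13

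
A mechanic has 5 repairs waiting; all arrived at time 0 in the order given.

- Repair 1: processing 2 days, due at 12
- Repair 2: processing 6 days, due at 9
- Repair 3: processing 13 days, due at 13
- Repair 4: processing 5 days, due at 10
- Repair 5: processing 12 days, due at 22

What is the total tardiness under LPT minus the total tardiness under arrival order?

LPT (decreasing processing time): Repair 3 Repair 5 Repair 2 Repair 4 Repair 1.
Repair 3: 0→13, due 13, tardiness 0
Repair 5: 13→25, due 22, tardiness 3
Repair 2: 25→31, due 9, tardiness 22
Repair 4: 31→36, due 10, tardiness 26
Repair 1: 36→38, due 12, tardiness 26
Sum = 0+3+22+26+26 = 77.
FIFO (arrival order): Repair 1 Repair 2 Repair 3 Repair 4 Repair 5.
Repair 1: 0→2, due 12, tardiness 0
Repair 2: 2→8, due 9, tardiness 0
Repair 3: 8→21, due 13, tardiness 8
Repair 4: 21→26, due 10, tardiness 16
Repair 5: 26→38, due 22, tardiness 16
Sum = 0+0+8+16+16 = 40.
Difference = 77 − 40 = 37.

37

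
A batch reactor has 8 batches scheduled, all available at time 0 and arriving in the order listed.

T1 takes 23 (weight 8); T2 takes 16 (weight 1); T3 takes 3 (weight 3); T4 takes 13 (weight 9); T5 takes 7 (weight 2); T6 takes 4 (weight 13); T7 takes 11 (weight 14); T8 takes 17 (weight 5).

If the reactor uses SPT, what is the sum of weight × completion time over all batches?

SPT (increasing processing time): T3 T6 T5 T7 T4 T2 T8 T1.
T3: finishes 3, weight 3, w·C = 9
T6: finishes 7, weight 13, w·C = 91
T5: finishes 14, weight 2, w·C = 28
T7: finishes 25, weight 14, w·C = 350
T4: finishes 38, weight 9, w·C = 342
T2: finishes 54, weight 1, w·C = 54
T8: finishes 71, weight 5, w·C = 355
T1: finishes 94, weight 8, w·C = 752
Sum = 9+91+28+350+342+54+355+752 = 1981.

1981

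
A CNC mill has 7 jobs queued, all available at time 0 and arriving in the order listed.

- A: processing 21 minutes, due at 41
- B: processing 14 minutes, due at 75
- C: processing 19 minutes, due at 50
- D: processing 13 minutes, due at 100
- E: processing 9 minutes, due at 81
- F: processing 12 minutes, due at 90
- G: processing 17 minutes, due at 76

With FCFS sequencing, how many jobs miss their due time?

FIFO (arrival order): A B C D E F G.
A: 0→21, due 41, tardiness 0
B: 21→35, due 75, tardiness 0
C: 35→54, due 50, tardiness 4
D: 54→67, due 100, tardiness 0
E: 67→76, due 81, tardiness 0
F: 76→88, due 90, tardiness 0
G: 88→105, due 76, tardiness 29
Late jobs: 2.

2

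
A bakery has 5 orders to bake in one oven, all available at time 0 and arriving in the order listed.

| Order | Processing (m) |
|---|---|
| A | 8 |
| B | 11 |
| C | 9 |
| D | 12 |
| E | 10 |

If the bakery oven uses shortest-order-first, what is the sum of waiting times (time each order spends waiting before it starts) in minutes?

SPT (increasing processing time): A C E B D.
A: waits 0, runs 0→8
C: waits 8, runs 8→17
E: waits 17, runs 17→27
B: waits 27, runs 27→38
D: waits 38, runs 38→50
Sum = 0+8+17+27+38 = 90.

90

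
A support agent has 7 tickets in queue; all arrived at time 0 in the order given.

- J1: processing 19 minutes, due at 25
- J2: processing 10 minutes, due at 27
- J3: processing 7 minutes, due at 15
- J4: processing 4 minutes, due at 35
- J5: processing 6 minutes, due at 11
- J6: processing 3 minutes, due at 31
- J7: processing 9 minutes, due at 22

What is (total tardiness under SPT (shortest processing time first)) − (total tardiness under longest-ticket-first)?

-76

SPT (increasing processing time): J6 J4 J5 J3 J7 J2 J1.
J6: 0→3, due 31, tardiness 0
J4: 3→7, due 35, tardiness 0
J5: 7→13, due 11, tardiness 2
J3: 13→20, due 15, tardiness 5
J7: 20→29, due 22, tardiness 7
J2: 29→39, due 27, tardiness 12
J1: 39→58, due 25, tardiness 33
Sum = 0+0+2+5+7+12+33 = 59.
LPT (decreasing processing time): J1 J2 J7 J3 J5 J4 J6.
J1: 0→19, due 25, tardiness 0
J2: 19→29, due 27, tardiness 2
J7: 29→38, due 22, tardiness 16
J3: 38→45, due 15, tardiness 30
J5: 45→51, due 11, tardiness 40
J4: 51→55, due 35, tardiness 20
J6: 55→58, due 31, tardiness 27
Sum = 0+2+16+30+40+20+27 = 135.
Difference = 59 − 135 = -76.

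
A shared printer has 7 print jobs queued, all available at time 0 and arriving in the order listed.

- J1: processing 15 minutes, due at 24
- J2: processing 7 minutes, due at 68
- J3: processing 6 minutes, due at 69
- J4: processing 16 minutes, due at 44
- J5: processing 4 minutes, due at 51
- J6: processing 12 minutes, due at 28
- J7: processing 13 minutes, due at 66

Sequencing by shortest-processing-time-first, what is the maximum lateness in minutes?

33

SPT (increasing processing time): J5 J3 J2 J6 J7 J1 J4.
J5: 0→4, due 51, lateness -47
J3: 4→10, due 69, lateness -59
J2: 10→17, due 68, lateness -51
J6: 17→29, due 28, lateness 1
J7: 29→42, due 66, lateness -24
J1: 42→57, due 24, lateness 33
J4: 57→73, due 44, lateness 29
Maximum = 33.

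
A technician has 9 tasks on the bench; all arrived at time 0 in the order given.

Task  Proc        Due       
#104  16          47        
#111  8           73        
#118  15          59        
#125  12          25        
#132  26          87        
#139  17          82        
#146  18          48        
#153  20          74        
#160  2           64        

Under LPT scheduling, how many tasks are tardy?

6

LPT (decreasing processing time): #132 #153 #146 #139 #104 #118 #125 #111 #160.
#132: 0→26, due 87, tardiness 0
#153: 26→46, due 74, tardiness 0
#146: 46→64, due 48, tardiness 16
#139: 64→81, due 82, tardiness 0
#104: 81→97, due 47, tardiness 50
#118: 97→112, due 59, tardiness 53
#125: 112→124, due 25, tardiness 99
#111: 124→132, due 73, tardiness 59
#160: 132→134, due 64, tardiness 70
Late tasks: 6.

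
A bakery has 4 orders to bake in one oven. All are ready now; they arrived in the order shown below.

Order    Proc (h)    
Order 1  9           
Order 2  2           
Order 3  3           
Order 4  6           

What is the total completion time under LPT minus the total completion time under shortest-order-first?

LPT (decreasing processing time): Order 1 Order 4 Order 3 Order 2.
Order 1: 0→9
Order 4: 9→15
Order 3: 15→18
Order 2: 18→20
Sum = 9+15+18+20 = 62.
SPT (increasing processing time): Order 2 Order 3 Order 4 Order 1.
Order 2: 0→2
Order 3: 2→5
Order 4: 5→11
Order 1: 11→20
Sum = 2+5+11+20 = 38.
Difference = 62 − 38 = 24.

24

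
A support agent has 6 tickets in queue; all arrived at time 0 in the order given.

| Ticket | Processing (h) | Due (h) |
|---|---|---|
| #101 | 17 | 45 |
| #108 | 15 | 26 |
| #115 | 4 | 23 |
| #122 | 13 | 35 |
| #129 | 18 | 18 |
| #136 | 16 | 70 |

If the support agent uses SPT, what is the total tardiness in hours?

SPT (increasing processing time): #115 #122 #108 #136 #101 #129.
#115: 0→4, due 23, tardiness 0
#122: 4→17, due 35, tardiness 0
#108: 17→32, due 26, tardiness 6
#136: 32→48, due 70, tardiness 0
#101: 48→65, due 45, tardiness 20
#129: 65→83, due 18, tardiness 65
Sum = 0+0+6+0+20+65 = 91.

91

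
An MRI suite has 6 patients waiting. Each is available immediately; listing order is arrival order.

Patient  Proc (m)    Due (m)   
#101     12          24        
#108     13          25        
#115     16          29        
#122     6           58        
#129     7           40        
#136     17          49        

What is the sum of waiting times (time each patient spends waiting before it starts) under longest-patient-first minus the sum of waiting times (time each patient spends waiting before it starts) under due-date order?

28

LPT (decreasing processing time): #136 #115 #108 #101 #129 #122.
#136: waits 0, runs 0→17
#115: waits 17, runs 17→33
#108: waits 33, runs 33→46
#101: waits 46, runs 46→58
#129: waits 58, runs 58→65
#122: waits 65, runs 65→71
Sum = 0+17+33+46+58+65 = 219.
EDD (increasing due date): #101 #108 #115 #129 #136 #122.
#101: waits 0, runs 0→12
#108: waits 12, runs 12→25
#115: waits 25, runs 25→41
#129: waits 41, runs 41→48
#136: waits 48, runs 48→65
#122: waits 65, runs 65→71
Sum = 0+12+25+41+48+65 = 191.
Difference = 219 − 191 = 28.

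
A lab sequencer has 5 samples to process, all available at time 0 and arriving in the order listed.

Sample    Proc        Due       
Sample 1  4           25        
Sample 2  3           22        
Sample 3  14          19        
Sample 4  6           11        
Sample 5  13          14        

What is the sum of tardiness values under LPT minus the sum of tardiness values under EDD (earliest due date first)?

LPT (decreasing processing time): Sample 3 Sample 5 Sample 4 Sample 1 Sample 2.
Sample 3: 0→14, due 19, tardiness 0
Sample 5: 14→27, due 14, tardiness 13
Sample 4: 27→33, due 11, tardiness 22
Sample 1: 33→37, due 25, tardiness 12
Sample 2: 37→40, due 22, tardiness 18
Sum = 0+13+22+12+18 = 65.
EDD (increasing due date): Sample 4 Sample 5 Sample 3 Sample 2 Sample 1.
Sample 4: 0→6, due 11, tardiness 0
Sample 5: 6→19, due 14, tardiness 5
Sample 3: 19→33, due 19, tardiness 14
Sample 2: 33→36, due 22, tardiness 14
Sample 1: 36→40, due 25, tardiness 15
Sum = 0+5+14+14+15 = 48.
Difference = 65 − 48 = 17.

17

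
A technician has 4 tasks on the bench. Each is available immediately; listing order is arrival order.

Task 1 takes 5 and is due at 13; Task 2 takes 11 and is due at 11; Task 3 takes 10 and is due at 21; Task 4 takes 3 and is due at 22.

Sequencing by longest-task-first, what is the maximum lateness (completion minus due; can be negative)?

13

LPT (decreasing processing time): Task 2 Task 3 Task 1 Task 4.
Task 2: 0→11, due 11, lateness 0
Task 3: 11→21, due 21, lateness 0
Task 1: 21→26, due 13, lateness 13
Task 4: 26→29, due 22, lateness 7
Maximum = 13.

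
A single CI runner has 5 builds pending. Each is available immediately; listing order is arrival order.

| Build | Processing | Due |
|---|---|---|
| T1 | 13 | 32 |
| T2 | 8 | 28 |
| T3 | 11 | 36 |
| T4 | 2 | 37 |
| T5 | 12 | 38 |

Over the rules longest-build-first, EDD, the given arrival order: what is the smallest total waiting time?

LPT (decreasing processing time): T1 T5 T3 T2 T4.
T1: waits 0, runs 0→13
T5: waits 13, runs 13→25
T3: waits 25, runs 25→36
T2: waits 36, runs 36→44
T4: waits 44, runs 44→46
Sum = 0+13+25+36+44 = 118.
EDD (increasing due date): T2 T1 T3 T4 T5.
T2: waits 0, runs 0→8
T1: waits 8, runs 8→21
T3: waits 21, runs 21→32
T4: waits 32, runs 32→34
T5: waits 34, runs 34→46
Sum = 0+8+21+32+34 = 95.
FIFO (arrival order): T1 T2 T3 T4 T5.
T1: waits 0, runs 0→13
T2: waits 13, runs 13→21
T3: waits 21, runs 21→32
T4: waits 32, runs 32→34
T5: waits 34, runs 34→46
Sum = 0+13+21+32+34 = 100.
LPT 118, EDD 95, FIFO 100 → minimum 95.

95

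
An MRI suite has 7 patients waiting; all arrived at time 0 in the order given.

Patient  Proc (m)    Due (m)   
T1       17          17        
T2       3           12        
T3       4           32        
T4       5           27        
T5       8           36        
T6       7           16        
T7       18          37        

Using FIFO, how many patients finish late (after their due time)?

5

FIFO (arrival order): T1 T2 T3 T4 T5 T6 T7.
T1: 0→17, due 17, tardiness 0
T2: 17→20, due 12, tardiness 8
T3: 20→24, due 32, tardiness 0
T4: 24→29, due 27, tardiness 2
T5: 29→37, due 36, tardiness 1
T6: 37→44, due 16, tardiness 28
T7: 44→62, due 37, tardiness 25
Late patients: 5.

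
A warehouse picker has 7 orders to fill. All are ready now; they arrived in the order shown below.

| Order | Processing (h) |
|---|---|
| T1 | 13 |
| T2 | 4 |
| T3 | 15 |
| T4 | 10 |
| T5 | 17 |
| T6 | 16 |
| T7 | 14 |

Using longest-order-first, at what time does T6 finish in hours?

33

LPT (decreasing processing time): T5 T6 T3 T7 T1 T4 T2.
T5: 0→17
T6: 17→33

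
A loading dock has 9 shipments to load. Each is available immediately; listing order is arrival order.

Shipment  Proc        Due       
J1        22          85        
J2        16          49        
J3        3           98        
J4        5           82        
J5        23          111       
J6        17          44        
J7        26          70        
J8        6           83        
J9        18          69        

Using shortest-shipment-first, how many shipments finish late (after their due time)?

SPT (increasing processing time): J3 J4 J8 J2 J6 J9 J1 J5 J7.
J3: 0→3, due 98, tardiness 0
J4: 3→8, due 82, tardiness 0
J8: 8→14, due 83, tardiness 0
J2: 14→30, due 49, tardiness 0
J6: 30→47, due 44, tardiness 3
J9: 47→65, due 69, tardiness 0
J1: 65→87, due 85, tardiness 2
J5: 87→110, due 111, tardiness 0
J7: 110→136, due 70, tardiness 66
Late shipments: 3.

3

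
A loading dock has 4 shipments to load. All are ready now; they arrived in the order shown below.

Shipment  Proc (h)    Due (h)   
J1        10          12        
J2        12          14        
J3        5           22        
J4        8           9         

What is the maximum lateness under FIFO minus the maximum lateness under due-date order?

FIFO (arrival order): J1 J2 J3 J4.
J1: 0→10, due 12, lateness -2
J2: 10→22, due 14, lateness 8
J3: 22→27, due 22, lateness 5
J4: 27→35, due 9, lateness 26
Maximum = 26.
EDD (increasing due date): J4 J1 J2 J3.
J4: 0→8, due 9, lateness -1
J1: 8→18, due 12, lateness 6
J2: 18→30, due 14, lateness 16
J3: 30→35, due 22, lateness 13
Maximum = 16.
Difference = 26 − 16 = 10.

10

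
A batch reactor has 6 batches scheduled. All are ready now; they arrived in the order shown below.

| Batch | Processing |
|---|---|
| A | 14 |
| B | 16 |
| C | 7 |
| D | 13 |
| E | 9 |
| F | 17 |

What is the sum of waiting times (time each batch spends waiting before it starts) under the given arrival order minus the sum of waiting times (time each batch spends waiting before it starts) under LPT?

-36

FIFO (arrival order): A B C D E F.
A: waits 0, runs 0→14
B: waits 14, runs 14→30
C: waits 30, runs 30→37
D: waits 37, runs 37→50
E: waits 50, runs 50→59
F: waits 59, runs 59→76
Sum = 0+14+30+37+50+59 = 190.
LPT (decreasing processing time): F B A D E C.
F: waits 0, runs 0→17
B: waits 17, runs 17→33
A: waits 33, runs 33→47
D: waits 47, runs 47→60
E: waits 60, runs 60→69
C: waits 69, runs 69→76
Sum = 0+17+33+47+60+69 = 226.
Difference = 190 − 226 = -36.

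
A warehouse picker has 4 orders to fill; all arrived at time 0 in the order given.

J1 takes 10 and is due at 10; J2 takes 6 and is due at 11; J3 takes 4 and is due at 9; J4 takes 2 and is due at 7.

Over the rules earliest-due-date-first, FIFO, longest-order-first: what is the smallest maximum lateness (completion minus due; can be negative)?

11

EDD (increasing due date): J4 J3 J1 J2.
J4: 0→2, due 7, lateness -5
J3: 2→6, due 9, lateness -3
J1: 6→16, due 10, lateness 6
J2: 16→22, due 11, lateness 11
Maximum = 11.
FIFO (arrival order): J1 J2 J3 J4.
J1: 0→10, due 10, lateness 0
J2: 10→16, due 11, lateness 5
J3: 16→20, due 9, lateness 11
J4: 20→22, due 7, lateness 15
Maximum = 15.
LPT (decreasing processing time): J1 J2 J3 J4.
J1: 0→10, due 10, lateness 0
J2: 10→16, due 11, lateness 5
J3: 16→20, due 9, lateness 11
J4: 20→22, due 7, lateness 15
Maximum = 15.
EDD 11, FIFO 15, LPT 15 → minimum 11.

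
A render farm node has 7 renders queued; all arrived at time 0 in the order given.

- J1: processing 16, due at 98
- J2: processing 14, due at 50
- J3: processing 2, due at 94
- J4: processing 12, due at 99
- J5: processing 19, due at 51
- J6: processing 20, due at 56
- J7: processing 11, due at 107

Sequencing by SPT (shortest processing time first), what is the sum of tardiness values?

61

SPT (increasing processing time): J3 J7 J4 J2 J1 J5 J6.
J3: 0→2, due 94, tardiness 0
J7: 2→13, due 107, tardiness 0
J4: 13→25, due 99, tardiness 0
J2: 25→39, due 50, tardiness 0
J1: 39→55, due 98, tardiness 0
J5: 55→74, due 51, tardiness 23
J6: 74→94, due 56, tardiness 38
Sum = 0+0+0+0+0+23+38 = 61.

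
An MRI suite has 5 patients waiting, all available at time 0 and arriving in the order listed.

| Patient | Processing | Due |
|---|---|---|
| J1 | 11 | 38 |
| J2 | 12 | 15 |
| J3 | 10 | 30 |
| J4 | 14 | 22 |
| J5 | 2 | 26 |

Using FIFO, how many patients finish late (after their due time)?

FIFO (arrival order): J1 J2 J3 J4 J5.
J1: 0→11, due 38, tardiness 0
J2: 11→23, due 15, tardiness 8
J3: 23→33, due 30, tardiness 3
J4: 33→47, due 22, tardiness 25
J5: 47→49, due 26, tardiness 23
Late patients: 4.

4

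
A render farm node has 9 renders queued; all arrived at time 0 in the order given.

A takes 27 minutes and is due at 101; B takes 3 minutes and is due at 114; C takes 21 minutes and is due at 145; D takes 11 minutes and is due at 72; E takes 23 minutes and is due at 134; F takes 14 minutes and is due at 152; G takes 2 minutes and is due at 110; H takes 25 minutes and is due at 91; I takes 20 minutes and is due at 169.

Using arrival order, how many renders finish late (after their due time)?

FIFO (arrival order): A B C D E F G H I.
A: 0→27, due 101, tardiness 0
B: 27→30, due 114, tardiness 0
C: 30→51, due 145, tardiness 0
D: 51→62, due 72, tardiness 0
E: 62→85, due 134, tardiness 0
F: 85→99, due 152, tardiness 0
G: 99→101, due 110, tardiness 0
H: 101→126, due 91, tardiness 35
I: 126→146, due 169, tardiness 0
Late renders: 1.

1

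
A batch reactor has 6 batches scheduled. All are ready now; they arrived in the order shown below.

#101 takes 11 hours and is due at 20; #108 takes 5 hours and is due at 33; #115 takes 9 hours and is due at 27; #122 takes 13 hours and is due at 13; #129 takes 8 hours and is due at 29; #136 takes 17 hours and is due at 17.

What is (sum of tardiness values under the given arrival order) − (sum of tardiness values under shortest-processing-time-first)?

FIFO (arrival order): #101 #108 #115 #122 #129 #136.
#101: 0→11, due 20, tardiness 0
#108: 11→16, due 33, tardiness 0
#115: 16→25, due 27, tardiness 0
#122: 25→38, due 13, tardiness 25
#129: 38→46, due 29, tardiness 17
#136: 46→63, due 17, tardiness 46
Sum = 0+0+0+25+17+46 = 88.
SPT (increasing processing time): #108 #129 #115 #101 #122 #136.
#108: 0→5, due 33, tardiness 0
#129: 5→13, due 29, tardiness 0
#115: 13→22, due 27, tardiness 0
#101: 22→33, due 20, tardiness 13
#122: 33→46, due 13, tardiness 33
#136: 46→63, due 17, tardiness 46
Sum = 0+0+0+13+33+46 = 92.
Difference = 88 − 92 = -4.

-4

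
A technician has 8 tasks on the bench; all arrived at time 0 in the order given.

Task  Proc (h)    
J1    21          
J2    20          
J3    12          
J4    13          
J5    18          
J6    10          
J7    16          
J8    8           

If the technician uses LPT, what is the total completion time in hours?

612

LPT (decreasing processing time): J1 J2 J5 J7 J4 J3 J6 J8.
J1: 0→21
J2: 21→41
J5: 41→59
J7: 59→75
J4: 75→88
J3: 88→100
J6: 100→110
J8: 110→118
Sum = 21+41+59+75+88+100+110+118 = 612.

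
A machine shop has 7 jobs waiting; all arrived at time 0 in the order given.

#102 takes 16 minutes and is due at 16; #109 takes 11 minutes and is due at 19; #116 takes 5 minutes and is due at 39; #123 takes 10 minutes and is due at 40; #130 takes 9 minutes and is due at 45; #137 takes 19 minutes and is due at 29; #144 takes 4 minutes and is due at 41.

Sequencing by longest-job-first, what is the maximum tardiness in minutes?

33

LPT (decreasing processing time): #137 #102 #109 #123 #130 #116 #144.
#137: 0→19, due 29, tardiness 0
#102: 19→35, due 16, tardiness 19
#109: 35→46, due 19, tardiness 27
#123: 46→56, due 40, tardiness 16
#130: 56→65, due 45, tardiness 20
#116: 65→70, due 39, tardiness 31
#144: 70→74, due 41, tardiness 33
Maximum = 33.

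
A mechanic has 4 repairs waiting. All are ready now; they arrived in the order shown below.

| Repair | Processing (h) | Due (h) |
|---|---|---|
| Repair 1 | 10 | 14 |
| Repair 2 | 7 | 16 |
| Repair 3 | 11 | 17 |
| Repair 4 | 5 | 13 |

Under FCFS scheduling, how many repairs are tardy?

3

FIFO (arrival order): Repair 1 Repair 2 Repair 3 Repair 4.
Repair 1: 0→10, due 14, tardiness 0
Repair 2: 10→17, due 16, tardiness 1
Repair 3: 17→28, due 17, tardiness 11
Repair 4: 28→33, due 13, tardiness 20
Late repairs: 3.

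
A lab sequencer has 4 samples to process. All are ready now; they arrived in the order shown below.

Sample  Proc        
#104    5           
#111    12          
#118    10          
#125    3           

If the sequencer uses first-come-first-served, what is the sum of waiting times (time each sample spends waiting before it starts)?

FIFO (arrival order): #104 #111 #118 #125.
#104: waits 0, runs 0→5
#111: waits 5, runs 5→17
#118: waits 17, runs 17→27
#125: waits 27, runs 27→30
Sum = 0+5+17+27 = 49.

49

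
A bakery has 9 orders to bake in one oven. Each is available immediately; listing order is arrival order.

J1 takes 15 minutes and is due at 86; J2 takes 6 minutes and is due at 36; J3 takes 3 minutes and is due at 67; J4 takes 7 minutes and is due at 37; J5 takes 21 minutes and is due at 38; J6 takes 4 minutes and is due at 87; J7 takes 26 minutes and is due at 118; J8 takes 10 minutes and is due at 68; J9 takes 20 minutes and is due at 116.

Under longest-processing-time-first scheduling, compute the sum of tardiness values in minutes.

LPT (decreasing processing time): J7 J5 J9 J1 J8 J4 J2 J6 J3.
J7: 0→26, due 118, tardiness 0
J5: 26→47, due 38, tardiness 9
J9: 47→67, due 116, tardiness 0
J1: 67→82, due 86, tardiness 0
J8: 82→92, due 68, tardiness 24
J4: 92→99, due 37, tardiness 62
J2: 99→105, due 36, tardiness 69
J6: 105→109, due 87, tardiness 22
J3: 109→112, due 67, tardiness 45
Sum = 0+9+0+0+24+62+69+22+45 = 231.

231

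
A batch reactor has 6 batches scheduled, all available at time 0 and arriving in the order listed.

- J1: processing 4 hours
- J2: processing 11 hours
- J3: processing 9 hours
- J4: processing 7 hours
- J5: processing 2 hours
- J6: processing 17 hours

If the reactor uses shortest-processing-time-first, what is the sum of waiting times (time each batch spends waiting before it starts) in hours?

76

SPT (increasing processing time): J5 J1 J4 J3 J2 J6.
J5: waits 0, runs 0→2
J1: waits 2, runs 2→6
J4: waits 6, runs 6→13
J3: waits 13, runs 13→22
J2: waits 22, runs 22→33
J6: waits 33, runs 33→50
Sum = 0+2+6+13+22+33 = 76.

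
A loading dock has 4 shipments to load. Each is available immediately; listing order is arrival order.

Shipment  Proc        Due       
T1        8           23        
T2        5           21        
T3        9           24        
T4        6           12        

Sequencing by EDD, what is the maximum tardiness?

EDD (increasing due date): T4 T2 T1 T3.
T4: 0→6, due 12, tardiness 0
T2: 6→11, due 21, tardiness 0
T1: 11→19, due 23, tardiness 0
T3: 19→28, due 24, tardiness 4
Maximum = 4.

4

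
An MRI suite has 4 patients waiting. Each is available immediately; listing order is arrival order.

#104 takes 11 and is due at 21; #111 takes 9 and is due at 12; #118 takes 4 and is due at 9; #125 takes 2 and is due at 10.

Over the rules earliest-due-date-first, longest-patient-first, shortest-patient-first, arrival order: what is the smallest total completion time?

EDD (increasing due date): #118 #125 #111 #104.
#118: 0→4
#125: 4→6
#111: 6→15
#104: 15→26
Sum = 4+6+15+26 = 51.
LPT (decreasing processing time): #104 #111 #118 #125.
#104: 0→11
#111: 11→20
#118: 20→24
#125: 24→26
Sum = 11+20+24+26 = 81.
SPT (increasing processing time): #125 #118 #111 #104.
#125: 0→2
#118: 2→6
#111: 6→15
#104: 15→26
Sum = 2+6+15+26 = 49.
FIFO (arrival order): #104 #111 #118 #125.
#104: 0→11
#111: 11→20
#118: 20→24
#125: 24→26
Sum = 11+20+24+26 = 81.
EDD 51, LPT 81, SPT 49, FIFO 81 → minimum 49.

49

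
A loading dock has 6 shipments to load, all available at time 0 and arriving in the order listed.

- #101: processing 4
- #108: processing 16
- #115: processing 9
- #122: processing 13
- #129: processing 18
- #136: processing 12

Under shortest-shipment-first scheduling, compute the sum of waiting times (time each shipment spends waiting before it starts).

134

SPT (increasing processing time): #101 #115 #136 #122 #108 #129.
#101: waits 0, runs 0→4
#115: waits 4, runs 4→13
#136: waits 13, runs 13→25
#122: waits 25, runs 25→38
#108: waits 38, runs 38→54
#129: waits 54, runs 54→72
Sum = 0+4+13+25+38+54 = 134.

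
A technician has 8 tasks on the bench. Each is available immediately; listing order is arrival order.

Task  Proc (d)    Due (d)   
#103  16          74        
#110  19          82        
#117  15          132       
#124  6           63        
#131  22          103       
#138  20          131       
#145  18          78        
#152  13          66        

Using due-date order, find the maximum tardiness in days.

EDD (increasing due date): #124 #152 #103 #145 #110 #131 #138 #117.
#124: 0→6, due 63, tardiness 0
#152: 6→19, due 66, tardiness 0
#103: 19→35, due 74, tardiness 0
#145: 35→53, due 78, tardiness 0
#110: 53→72, due 82, tardiness 0
#131: 72→94, due 103, tardiness 0
#138: 94→114, due 131, tardiness 0
#117: 114→129, due 132, tardiness 0
Maximum = 0.

0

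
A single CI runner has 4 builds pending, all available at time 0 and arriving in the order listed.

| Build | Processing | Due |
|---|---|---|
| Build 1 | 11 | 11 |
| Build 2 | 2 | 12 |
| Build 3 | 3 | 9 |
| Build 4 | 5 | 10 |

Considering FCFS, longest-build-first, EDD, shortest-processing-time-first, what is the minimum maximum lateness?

9

FIFO (arrival order): Build 1 Build 2 Build 3 Build 4.
Build 1: 0→11, due 11, lateness 0
Build 2: 11→13, due 12, lateness 1
Build 3: 13→16, due 9, lateness 7
Build 4: 16→21, due 10, lateness 11
Maximum = 11.
LPT (decreasing processing time): Build 1 Build 4 Build 3 Build 2.
Build 1: 0→11, due 11, lateness 0
Build 4: 11→16, due 10, lateness 6
Build 3: 16→19, due 9, lateness 10
Build 2: 19→21, due 12, lateness 9
Maximum = 10.
EDD (increasing due date): Build 3 Build 4 Build 1 Build 2.
Build 3: 0→3, due 9, lateness -6
Build 4: 3→8, due 10, lateness -2
Build 1: 8→19, due 11, lateness 8
Build 2: 19→21, due 12, lateness 9
Maximum = 9.
SPT (increasing processing time): Build 2 Build 3 Build 4 Build 1.
Build 2: 0→2, due 12, lateness -10
Build 3: 2→5, due 9, lateness -4
Build 4: 5→10, due 10, lateness 0
Build 1: 10→21, due 11, lateness 10
Maximum = 10.
FIFO 11, LPT 10, EDD 9, SPT 10 → minimum 9.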